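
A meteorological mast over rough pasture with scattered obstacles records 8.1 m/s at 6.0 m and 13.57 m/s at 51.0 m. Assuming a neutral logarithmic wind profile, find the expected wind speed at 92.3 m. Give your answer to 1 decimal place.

15.1 m/s

Log law: V ∝ ln(z/z₀). From the pair, with r = V₁/V₂ = 0.59690,
ln z₀ = (ln z₁ − r·ln z₂)/(1 − r) = (1.7918 − 0.59690×3.9318)/0.40310 = -1.3773 → z₀ = 0.2523 m
V₃ = V₁ · ln(z₃/z₀)/ln(z₁/z₀) = 8.1 × 5.9023/3.1690 = 15.0863 m/s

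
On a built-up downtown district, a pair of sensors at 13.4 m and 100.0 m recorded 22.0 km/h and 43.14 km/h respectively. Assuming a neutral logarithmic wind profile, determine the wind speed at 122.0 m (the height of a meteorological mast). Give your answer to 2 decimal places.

Log law: V ∝ ln(z/z₀). From the pair, with r = V₁/V₂ = 0.50997,
ln z₀ = (ln z₁ − r·ln z₂)/(1 − r) = (2.5953 − 0.50997×4.6052)/0.49003 = 0.5036 → z₀ = 1.655 m
V₃ = V₁ · ln(z₃/z₀)/ln(z₁/z₀) = 22.0 × 4.3004/2.0917 = 45.2315 km/h

45.23 km/h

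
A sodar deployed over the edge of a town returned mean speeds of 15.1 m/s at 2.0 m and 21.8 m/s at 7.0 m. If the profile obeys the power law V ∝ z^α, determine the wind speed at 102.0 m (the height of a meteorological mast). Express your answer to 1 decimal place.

First find α: α = ln(V₂/V₁)/ln(z₂/z₁) = ln(21.8/15.1)/ln(7.0/2.0) = 0.36722/1.25276 = 0.2931
Extrapolate from 7.0 m to 102.0 m: V₃ = 21.8 × (102.0/7.0)^0.2931 = 21.8 × 2.1931 = 47.8087 m/s

47.8 m/s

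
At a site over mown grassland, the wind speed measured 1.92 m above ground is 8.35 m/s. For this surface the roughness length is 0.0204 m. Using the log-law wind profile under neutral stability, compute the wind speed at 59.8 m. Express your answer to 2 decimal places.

Log law: V(z) ∝ ln(z/z₀), so V₂/V₁ = ln(z₂/z₀) / ln(z₁/z₀).
ln(59.8/0.0204) = 7.9832, ln(1.92/0.0204) = 4.5445
V₂ = 8.35 × 7.9832/4.5445 = 8.35 × 1.7567 = 14.6681 m/s

14.67 m/s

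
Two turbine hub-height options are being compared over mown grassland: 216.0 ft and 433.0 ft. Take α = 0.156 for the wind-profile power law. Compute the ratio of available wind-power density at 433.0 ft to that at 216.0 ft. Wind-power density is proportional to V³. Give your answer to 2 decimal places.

1.38

Speed ratio: V_B/V_A = (z_B/z_A)^α = (433.0/216.0)^0.156 = (2.0046)^0.156 = 1.11460
Power-density ratio: P_B/P_A = (V_B/V_A)³ = (1.11460)³ = 1.38469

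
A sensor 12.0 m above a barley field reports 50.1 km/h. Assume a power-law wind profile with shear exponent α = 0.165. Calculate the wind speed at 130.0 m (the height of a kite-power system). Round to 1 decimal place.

Power-law profile: V₂ = V₁ · (z₂/z₁)^α
V₂ = 50.1 × (130.0/12.0)^0.165 = 50.1 × (10.8333)^0.165
    = 50.1 × 1.4816 = 74.2290 km/h

74.2 km/h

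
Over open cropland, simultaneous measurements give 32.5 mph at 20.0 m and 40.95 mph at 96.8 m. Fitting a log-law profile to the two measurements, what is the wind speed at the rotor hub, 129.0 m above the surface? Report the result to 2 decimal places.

42.49 mph

Log law: V ∝ ln(z/z₀). From the pair, with r = V₁/V₂ = 0.79365,
ln z₀ = (ln z₁ − r·ln z₂)/(1 − r) = (2.9957 − 0.79365×4.5726)/0.20635 = -3.0693 → z₀ = 0.04645 m
V₃ = V₁ · ln(z₃/z₀)/ln(z₁/z₀) = 32.5 × 7.9291/6.0651 = 42.4888 mph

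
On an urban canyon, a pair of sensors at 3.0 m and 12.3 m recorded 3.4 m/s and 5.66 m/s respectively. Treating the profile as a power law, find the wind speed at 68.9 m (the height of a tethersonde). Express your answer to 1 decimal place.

10.5 m/s

First find α: α = ln(V₂/V₁)/ln(z₂/z₁) = ln(5.66/3.4)/ln(12.3/3.0) = 0.50965/1.41099 = 0.3612
Extrapolate from 12.3 m to 68.9 m: V₃ = 5.66 × (68.9/12.3)^0.3612 = 5.66 × 1.8633 = 10.5465 m/s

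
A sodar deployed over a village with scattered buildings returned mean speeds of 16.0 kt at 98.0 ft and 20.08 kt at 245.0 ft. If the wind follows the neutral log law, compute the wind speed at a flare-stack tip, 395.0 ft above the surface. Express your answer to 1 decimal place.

Log law: V ∝ ln(z/z₀). From the pair, with r = V₁/V₂ = 0.79681,
ln z₀ = (ln z₁ − r·ln z₂)/(1 − r) = (4.5850 − 0.79681×5.5013)/0.20319 = 0.9917 → z₀ = 2.696 ft
V₃ = V₁ · ln(z₃/z₀)/ln(z₁/z₀) = 16.0 × 4.9872/3.5933 = 22.2067 kt

22.2 kt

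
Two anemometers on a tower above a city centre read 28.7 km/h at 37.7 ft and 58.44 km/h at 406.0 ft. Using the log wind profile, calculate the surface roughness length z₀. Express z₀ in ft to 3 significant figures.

z₀ ≈ 3.80 ft

Log law: V(z) ∝ ln(z/z₀). With r = V₁/V₂ = 28.7/58.44 = 0.49110,
r · ln(z₂/z₀) = ln(z₁/z₀) ⇒ ln z₀ = (ln z₁ − r·ln z₂)/(1 − r)
ln z₀ = (3.62966 − 0.49110×6.00635) / 0.50890 = 1.3361
z₀ = exp(1.3361) = 3.804 ft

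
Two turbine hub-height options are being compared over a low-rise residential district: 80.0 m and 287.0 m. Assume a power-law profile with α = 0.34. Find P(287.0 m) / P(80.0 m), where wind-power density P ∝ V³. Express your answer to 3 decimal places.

3.680

Speed ratio: V_B/V_A = (z_B/z_A)^α = (287.0/80.0)^0.34 = (3.5875)^0.34 = 1.54394
Power-density ratio: P_B/P_A = (V_B/V_A)³ = (1.54394)³ = 3.68034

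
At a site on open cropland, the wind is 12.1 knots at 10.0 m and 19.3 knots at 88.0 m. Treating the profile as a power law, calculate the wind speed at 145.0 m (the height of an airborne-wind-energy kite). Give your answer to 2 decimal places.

First find α: α = ln(V₂/V₁)/ln(z₂/z₁) = ln(19.3/12.1)/ln(88.0/10.0) = 0.46690/2.17475 = 0.2147
Extrapolate from 88.0 m to 145.0 m: V₃ = 19.3 × (145.0/88.0)^0.2147 = 19.3 × 1.1132 = 21.4843 knots

21.48 knots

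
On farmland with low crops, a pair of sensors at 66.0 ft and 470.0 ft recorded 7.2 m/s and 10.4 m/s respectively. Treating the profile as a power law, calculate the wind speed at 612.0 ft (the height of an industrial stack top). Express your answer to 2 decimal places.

First find α: α = ln(V₂/V₁)/ln(z₂/z₁) = ln(10.4/7.2)/ln(470.0/66.0) = 0.36772/1.96308 = 0.1873
Extrapolate from 470.0 ft to 612.0 ft: V₃ = 10.4 × (612.0/470.0)^0.1873 = 10.4 × 1.0507 = 10.9272 m/s

10.93 m/s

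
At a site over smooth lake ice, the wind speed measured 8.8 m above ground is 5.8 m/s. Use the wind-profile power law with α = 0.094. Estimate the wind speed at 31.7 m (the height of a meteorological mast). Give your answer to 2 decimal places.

6.54 m/s

Power-law profile: V₂ = V₁ · (z₂/z₁)^α
V₂ = 5.8 × (31.7/8.8)^0.094 = 5.8 × (3.6023)^0.094
    = 5.8 × 1.1280 = 6.5425 m/s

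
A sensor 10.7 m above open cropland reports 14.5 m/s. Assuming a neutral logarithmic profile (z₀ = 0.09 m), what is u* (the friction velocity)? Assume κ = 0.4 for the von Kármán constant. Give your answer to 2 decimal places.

Log law: V(z) = (u*/κ) · ln(z/z₀) ⇒ u* = κ · V / ln(z/z₀)
u* = 0.4 × 14.5 / ln(10.7/0.09) = 0.4 × 14.5 / 4.7782
   = 5.8000 / 4.7782 = 1.2138 m/s

u* ≈ 1.21 m/s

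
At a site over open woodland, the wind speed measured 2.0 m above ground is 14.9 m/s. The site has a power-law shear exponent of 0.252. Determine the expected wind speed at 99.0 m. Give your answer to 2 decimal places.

Power-law profile: V₂ = V₁ · (z₂/z₁)^α
V₂ = 14.9 × (99.0/2.0)^0.252 = 14.9 × (49.5000)^0.252
    = 14.9 × 2.6733 = 39.8315 m/s

39.83 m/s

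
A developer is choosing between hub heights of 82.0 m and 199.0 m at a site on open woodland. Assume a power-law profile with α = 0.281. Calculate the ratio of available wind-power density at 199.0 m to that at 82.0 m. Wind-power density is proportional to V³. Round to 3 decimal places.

2.111

Speed ratio: V_B/V_A = (z_B/z_A)^α = (199.0/82.0)^0.281 = (2.4268)^0.281 = 1.28291
Power-density ratio: P_B/P_A = (V_B/V_A)³ = (1.28291)³ = 2.11149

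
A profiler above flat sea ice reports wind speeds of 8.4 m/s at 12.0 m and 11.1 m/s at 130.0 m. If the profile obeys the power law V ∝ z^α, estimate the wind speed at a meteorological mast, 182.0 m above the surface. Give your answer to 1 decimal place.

11.5 m/s

First find α: α = ln(V₂/V₁)/ln(z₂/z₁) = ln(11.1/8.4)/ln(130.0/12.0) = 0.27871/2.38263 = 0.1170
Extrapolate from 130.0 m to 182.0 m: V₃ = 11.1 × (182.0/130.0)^0.1170 = 11.1 × 1.0401 = 11.5456 m/s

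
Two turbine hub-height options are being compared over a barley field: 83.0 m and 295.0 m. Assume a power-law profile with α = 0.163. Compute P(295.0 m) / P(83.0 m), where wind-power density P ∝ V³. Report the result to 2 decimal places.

1.86

Speed ratio: V_B/V_A = (z_B/z_A)^α = (295.0/83.0)^0.163 = (3.5542)^0.163 = 1.22962
Power-density ratio: P_B/P_A = (V_B/V_A)³ = (1.22962)³ = 1.85915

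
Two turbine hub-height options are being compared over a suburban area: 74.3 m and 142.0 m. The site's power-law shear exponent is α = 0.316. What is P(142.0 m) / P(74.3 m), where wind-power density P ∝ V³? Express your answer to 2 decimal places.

Speed ratio: V_B/V_A = (z_B/z_A)^α = (142.0/74.3)^0.316 = (1.9112)^0.316 = 1.22713
Power-density ratio: P_B/P_A = (V_B/V_A)³ = (1.22713)³ = 1.84787

1.85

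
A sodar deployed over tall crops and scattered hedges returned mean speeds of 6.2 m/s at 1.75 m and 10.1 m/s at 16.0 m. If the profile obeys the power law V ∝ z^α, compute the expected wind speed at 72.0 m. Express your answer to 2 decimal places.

14.07 m/s

First find α: α = ln(V₂/V₁)/ln(z₂/z₁) = ln(10.1/6.2)/ln(16.0/1.75) = 0.48799/2.21297 = 0.2205
Extrapolate from 16.0 m to 72.0 m: V₃ = 10.1 × (72.0/16.0)^0.2205 = 10.1 × 1.3933 = 14.0722 m/s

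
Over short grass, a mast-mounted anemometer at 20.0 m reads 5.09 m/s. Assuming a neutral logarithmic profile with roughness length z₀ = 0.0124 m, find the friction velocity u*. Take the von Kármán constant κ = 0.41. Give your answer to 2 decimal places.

Log law: V(z) = (u*/κ) · ln(z/z₀) ⇒ u* = κ · V / ln(z/z₀)
u* = 0.41 × 5.09 / ln(20.0/0.0124) = 0.41 × 5.09 / 7.3858
   = 2.0869 / 7.3858 = 0.2826 m/s

u* ≈ 0.28 m/s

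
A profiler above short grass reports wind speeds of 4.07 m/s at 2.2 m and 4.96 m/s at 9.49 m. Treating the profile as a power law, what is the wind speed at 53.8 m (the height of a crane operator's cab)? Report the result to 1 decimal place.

6.3 m/s

First find α: α = ln(V₂/V₁)/ln(z₂/z₁) = ln(4.96/4.07)/ln(9.49/2.2) = 0.19776/1.46178 = 0.1353
Extrapolate from 9.49 m to 53.8 m: V₃ = 4.96 × (53.8/9.49)^0.1353 = 4.96 × 1.2646 = 6.2723 m/s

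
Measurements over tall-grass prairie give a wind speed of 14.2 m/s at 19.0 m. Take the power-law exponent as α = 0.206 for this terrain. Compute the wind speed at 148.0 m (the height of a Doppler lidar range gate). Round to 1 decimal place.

Power-law profile: V₂ = V₁ · (z₂/z₁)^α
V₂ = 14.2 × (148.0/19.0)^0.206 = 14.2 × (7.7895)^0.206
    = 14.2 × 1.5263 = 21.6740 m/s

21.7 m/s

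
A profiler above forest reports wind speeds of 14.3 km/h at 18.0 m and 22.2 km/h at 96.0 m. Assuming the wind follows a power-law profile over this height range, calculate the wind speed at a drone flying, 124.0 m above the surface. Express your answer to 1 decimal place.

First find α: α = ln(V₂/V₁)/ln(z₂/z₁) = ln(22.2/14.3)/ln(96.0/18.0) = 0.43983/1.67398 = 0.2627
Extrapolate from 96.0 m to 124.0 m: V₃ = 22.2 × (124.0/96.0)^0.2627 = 22.2 × 1.0696 = 23.7442 km/h

23.7 km/h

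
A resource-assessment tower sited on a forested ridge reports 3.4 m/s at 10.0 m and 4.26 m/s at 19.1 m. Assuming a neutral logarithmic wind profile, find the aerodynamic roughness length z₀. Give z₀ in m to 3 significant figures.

Log law: V(z) ∝ ln(z/z₀). With r = V₁/V₂ = 3.4/4.26 = 0.79812,
r · ln(z₂/z₀) = ln(z₁/z₀) ⇒ ln z₀ = (ln z₁ − r·ln z₂)/(1 − r)
ln z₀ = (2.30259 − 0.79812×2.94969) / 0.20188 = -0.2557
z₀ = exp(-0.2557) = 0.7744 m

z₀ ≈ 0.774 m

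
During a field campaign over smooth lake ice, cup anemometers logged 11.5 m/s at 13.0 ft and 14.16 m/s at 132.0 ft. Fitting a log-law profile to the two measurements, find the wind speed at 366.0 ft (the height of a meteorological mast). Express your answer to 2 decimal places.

Log law: V ∝ ln(z/z₀). From the pair, with r = V₁/V₂ = 0.81215,
ln z₀ = (ln z₁ − r·ln z₂)/(1 − r) = (2.5649 − 0.81215×4.8828)/0.18785 = -7.4558 → z₀ = 0.0005781 ft
V₃ = V₁ · ln(z₃/z₀)/ln(z₁/z₀) = 11.5 × 13.3585/10.0208 = 15.3304 m/s

15.33 m/s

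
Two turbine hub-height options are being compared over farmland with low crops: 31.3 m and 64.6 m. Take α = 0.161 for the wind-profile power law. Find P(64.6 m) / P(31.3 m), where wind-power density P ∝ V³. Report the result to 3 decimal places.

Speed ratio: V_B/V_A = (z_B/z_A)^α = (64.6/31.3)^0.161 = (2.0639)^0.161 = 1.12374
Power-density ratio: P_B/P_A = (V_B/V_A)³ = (1.12374)³ = 1.41904

1.419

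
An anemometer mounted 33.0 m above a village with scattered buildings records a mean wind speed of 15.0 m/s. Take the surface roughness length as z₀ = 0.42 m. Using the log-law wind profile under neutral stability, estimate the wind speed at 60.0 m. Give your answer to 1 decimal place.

17.1 m/s

Log law: V(z) ∝ ln(z/z₀), so V₂/V₁ = ln(z₂/z₀) / ln(z₁/z₀).
ln(60.0/0.42) = 4.9618, ln(33.0/0.42) = 4.3640
V₂ = 15.0 × 4.9618/4.3640 = 15.0 × 1.1370 = 17.0549 m/s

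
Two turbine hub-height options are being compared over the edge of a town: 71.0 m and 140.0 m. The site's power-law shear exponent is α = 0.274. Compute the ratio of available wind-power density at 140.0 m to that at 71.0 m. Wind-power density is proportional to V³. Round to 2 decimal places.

1.75

Speed ratio: V_B/V_A = (z_B/z_A)^α = (140.0/71.0)^0.274 = (1.9718)^0.274 = 1.20447
Power-density ratio: P_B/P_A = (V_B/V_A)³ = (1.20447)³ = 1.74736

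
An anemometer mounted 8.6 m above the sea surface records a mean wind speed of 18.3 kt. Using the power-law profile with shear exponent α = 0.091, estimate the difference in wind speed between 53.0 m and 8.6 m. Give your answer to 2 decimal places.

Power law: V₂ = V₁ · (z₂/z₁)^α = 18.3 × (6.1628)^0.091 = 21.5934 kt
ΔV = 21.5934 − 18.3 = 3.2934 kt

3.29 kt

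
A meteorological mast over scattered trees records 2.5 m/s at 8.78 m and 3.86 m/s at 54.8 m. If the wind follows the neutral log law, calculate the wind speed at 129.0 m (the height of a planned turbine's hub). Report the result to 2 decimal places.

Log law: V ∝ ln(z/z₀). From the pair, with r = V₁/V₂ = 0.64767,
ln z₀ = (ln z₁ − r·ln z₂)/(1 − r) = (2.1725 − 0.64767×4.0037)/0.35233 = -1.1937 → z₀ = 0.3031 m
V₃ = V₁ · ln(z₃/z₀)/ln(z₁/z₀) = 2.5 × 6.0535/3.3662 = 4.4958 m/s

4.50 m/s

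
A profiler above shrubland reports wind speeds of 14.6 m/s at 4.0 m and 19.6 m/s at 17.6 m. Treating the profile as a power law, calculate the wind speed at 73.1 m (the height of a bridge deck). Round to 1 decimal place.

26.0 m/s

First find α: α = ln(V₂/V₁)/ln(z₂/z₁) = ln(19.6/14.6)/ln(17.6/4.0) = 0.29451/1.48160 = 0.1988
Extrapolate from 17.6 m to 73.1 m: V₃ = 19.6 × (73.1/17.6)^0.1988 = 19.6 × 1.3272 = 26.0124 m/s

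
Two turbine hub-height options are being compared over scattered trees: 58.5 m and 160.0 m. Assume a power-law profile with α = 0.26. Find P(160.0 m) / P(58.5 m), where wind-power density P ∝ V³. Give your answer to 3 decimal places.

Speed ratio: V_B/V_A = (z_B/z_A)^α = (160.0/58.5)^0.26 = (2.7350)^0.26 = 1.29900
Power-density ratio: P_B/P_A = (V_B/V_A)³ = (1.29900)³ = 2.19196

2.192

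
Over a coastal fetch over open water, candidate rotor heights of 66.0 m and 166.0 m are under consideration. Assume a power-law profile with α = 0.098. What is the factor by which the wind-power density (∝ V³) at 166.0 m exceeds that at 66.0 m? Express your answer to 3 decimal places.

Speed ratio: V_B/V_A = (z_B/z_A)^α = (166.0/66.0)^0.098 = (2.5152)^0.098 = 1.09460
Power-density ratio: P_B/P_A = (V_B/V_A)³ = (1.09460)³ = 1.31149

1.311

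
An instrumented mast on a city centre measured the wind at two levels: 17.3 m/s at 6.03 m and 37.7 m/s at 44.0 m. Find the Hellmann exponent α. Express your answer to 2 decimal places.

α ≈ 0.39

Power law: V₂/V₁ = (z₂/z₁)^α ⇒ α = ln(V₂/V₁) / ln(z₂/z₁)
α = ln(37.7/17.3) / ln(44.0/6.03) = ln(2.1792) / ln(7.2968)
  = 0.77895 / 1.98744 = 0.39194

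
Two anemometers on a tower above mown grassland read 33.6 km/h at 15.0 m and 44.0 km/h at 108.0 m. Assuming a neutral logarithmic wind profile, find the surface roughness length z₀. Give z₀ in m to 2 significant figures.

Log law: V(z) ∝ ln(z/z₀). With r = V₁/V₂ = 33.6/44.0 = 0.76364,
r · ln(z₂/z₀) = ln(z₁/z₀) ⇒ ln z₀ = (ln z₁ − r·ln z₂)/(1 − r)
ln z₀ = (2.70805 − 0.76364×4.68213) / 0.23636 = -3.6698
z₀ = exp(-3.6698) = 0.02548 m

z₀ ≈ 0.025 m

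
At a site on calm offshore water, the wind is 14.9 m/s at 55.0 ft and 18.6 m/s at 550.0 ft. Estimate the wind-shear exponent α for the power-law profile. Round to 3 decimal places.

Power law: V₂/V₁ = (z₂/z₁)^α ⇒ α = ln(V₂/V₁) / ln(z₂/z₁)
α = ln(18.6/14.9) / ln(550.0/55.0) = ln(1.2483) / ln(10.0000)
  = 0.22180 / 2.30259 = 0.09633

α ≈ 0.096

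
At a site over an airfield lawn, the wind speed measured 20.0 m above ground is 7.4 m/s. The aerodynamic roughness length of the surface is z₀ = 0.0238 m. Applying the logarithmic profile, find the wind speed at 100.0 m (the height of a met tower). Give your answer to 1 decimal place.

9.2 m/s

Log law: V(z) ∝ ln(z/z₀), so V₂/V₁ = ln(z₂/z₀) / ln(z₁/z₀).
ln(100.0/0.0238) = 8.3432, ln(20.0/0.0238) = 6.7338
V₂ = 7.4 × 8.3432/6.7338 = 7.4 × 1.2390 = 9.1687 m/s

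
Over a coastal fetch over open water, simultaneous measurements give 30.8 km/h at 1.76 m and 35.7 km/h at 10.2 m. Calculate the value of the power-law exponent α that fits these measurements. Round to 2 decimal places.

α ≈ 0.08

Power law: V₂/V₁ = (z₂/z₁)^α ⇒ α = ln(V₂/V₁) / ln(z₂/z₁)
α = ln(35.7/30.8) / ln(10.2/1.76) = ln(1.1591) / ln(5.7955)
  = 0.14764 / 1.75707 = 0.08402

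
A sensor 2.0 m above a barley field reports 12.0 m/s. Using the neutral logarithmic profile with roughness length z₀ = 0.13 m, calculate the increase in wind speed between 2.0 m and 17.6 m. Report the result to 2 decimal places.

Log law: V₂ = V₁ · ln(z₂/z₀)/ln(z₁/z₀) = 12.0 × 4.9081/2.7334 = 21.5476 m/s
ΔV = 21.5476 − 12.0 = 9.5476 m/s

9.55 m/s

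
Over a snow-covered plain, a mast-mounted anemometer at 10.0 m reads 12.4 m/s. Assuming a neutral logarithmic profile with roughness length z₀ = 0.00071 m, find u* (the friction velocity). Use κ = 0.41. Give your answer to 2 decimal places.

Log law: V(z) = (u*/κ) · ln(z/z₀) ⇒ u* = κ · V / ln(z/z₀)
u* = 0.41 × 12.4 / ln(10.0/0.00071) = 0.41 × 12.4 / 9.5528
   = 5.0840 / 9.5528 = 0.5322 m/s

u* ≈ 0.53 m/s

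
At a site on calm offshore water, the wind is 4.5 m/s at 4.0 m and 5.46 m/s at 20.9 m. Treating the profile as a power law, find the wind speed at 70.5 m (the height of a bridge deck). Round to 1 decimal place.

6.3 m/s

First find α: α = ln(V₂/V₁)/ln(z₂/z₁) = ln(5.46/4.5)/ln(20.9/4.0) = 0.19337/1.65345 = 0.1169
Extrapolate from 20.9 m to 70.5 m: V₃ = 5.46 × (70.5/20.9)^0.1169 = 5.46 × 1.1528 = 6.2943 m/s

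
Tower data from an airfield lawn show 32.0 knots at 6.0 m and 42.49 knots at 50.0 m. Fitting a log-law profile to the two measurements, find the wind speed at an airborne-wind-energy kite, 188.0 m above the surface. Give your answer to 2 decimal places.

49.04 knots

Log law: V ∝ ln(z/z₀). From the pair, with r = V₁/V₂ = 0.75312,
ln z₀ = (ln z₁ − r·ln z₂)/(1 − r) = (1.7918 − 0.75312×3.9120)/0.24688 = -4.6762 → z₀ = 0.009315 m
V₃ = V₁ · ln(z₃/z₀)/ln(z₁/z₀) = 32.0 × 9.9126/6.4679 = 49.0426 knots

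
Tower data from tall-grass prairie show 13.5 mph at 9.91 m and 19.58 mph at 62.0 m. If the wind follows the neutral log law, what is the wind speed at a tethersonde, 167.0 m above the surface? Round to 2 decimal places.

22.87 mph

Log law: V ∝ ln(z/z₀). From the pair, with r = V₁/V₂ = 0.68948,
ln z₀ = (ln z₁ − r·ln z₂)/(1 − r) = (2.2935 − 0.68948×4.1271)/0.31052 = -1.7777 → z₀ = 0.1690 m
V₃ = V₁ · ln(z₃/z₀)/ln(z₁/z₀) = 13.5 × 6.8957/4.0713 = 22.8656 mph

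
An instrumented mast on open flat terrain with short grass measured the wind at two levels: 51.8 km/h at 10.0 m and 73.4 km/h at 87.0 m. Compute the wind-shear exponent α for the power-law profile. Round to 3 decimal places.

α ≈ 0.161

Power law: V₂/V₁ = (z₂/z₁)^α ⇒ α = ln(V₂/V₁) / ln(z₂/z₁)
α = ln(73.4/51.8) / ln(87.0/10.0) = ln(1.4170) / ln(8.7000)
  = 0.34853 / 2.16332 = 0.16111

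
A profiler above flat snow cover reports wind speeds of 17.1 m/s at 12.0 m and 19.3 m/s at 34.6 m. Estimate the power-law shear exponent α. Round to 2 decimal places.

α ≈ 0.11

Power law: V₂/V₁ = (z₂/z₁)^α ⇒ α = ln(V₂/V₁) / ln(z₂/z₁)
α = ln(19.3/17.1) / ln(34.6/12.0) = ln(1.1287) / ln(2.8833)
  = 0.12103 / 1.05895 = 0.11429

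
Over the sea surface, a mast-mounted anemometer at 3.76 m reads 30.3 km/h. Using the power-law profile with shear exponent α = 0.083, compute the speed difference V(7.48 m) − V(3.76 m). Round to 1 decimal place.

Power law: V₂ = V₁ · (z₂/z₁)^α = 30.3 × (1.9894)^0.083 = 32.0801 km/h
ΔV = 32.0801 − 30.3 = 1.7801 km/h

1.8 km/h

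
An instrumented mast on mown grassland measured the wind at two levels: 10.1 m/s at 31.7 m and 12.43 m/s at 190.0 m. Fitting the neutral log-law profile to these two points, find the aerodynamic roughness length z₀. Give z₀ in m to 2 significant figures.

Log law: V(z) ∝ ln(z/z₀). With r = V₁/V₂ = 10.1/12.43 = 0.81255,
r · ln(z₂/z₀) = ln(z₁/z₀) ⇒ ln z₀ = (ln z₁ − r·ln z₂)/(1 − r)
ln z₀ = (3.45632 − 0.81255×5.24702) / 0.18745 = -4.3060
z₀ = exp(-4.3060) = 0.01349 m

z₀ ≈ 0.013 m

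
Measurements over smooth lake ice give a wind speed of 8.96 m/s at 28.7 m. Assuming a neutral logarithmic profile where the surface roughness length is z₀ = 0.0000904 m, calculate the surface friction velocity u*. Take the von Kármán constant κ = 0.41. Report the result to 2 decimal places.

Log law: V(z) = (u*/κ) · ln(z/z₀) ⇒ u* = κ · V / ln(z/z₀)
u* = 0.41 × 8.96 / ln(28.7/0.0000904) = 0.41 × 8.96 / 12.6682
   = 3.6736 / 12.6682 = 0.2900 m/s

u* ≈ 0.29 m/s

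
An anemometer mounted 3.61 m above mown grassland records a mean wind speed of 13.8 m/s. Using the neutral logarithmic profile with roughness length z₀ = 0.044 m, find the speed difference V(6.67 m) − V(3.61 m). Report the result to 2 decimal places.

1.92 m/s

Log law: V₂ = V₁ · ln(z₂/z₀)/ln(z₁/z₀) = 13.8 × 5.0212/4.4073 = 15.7223 m/s
ΔV = 15.7223 − 13.8 = 1.9223 m/s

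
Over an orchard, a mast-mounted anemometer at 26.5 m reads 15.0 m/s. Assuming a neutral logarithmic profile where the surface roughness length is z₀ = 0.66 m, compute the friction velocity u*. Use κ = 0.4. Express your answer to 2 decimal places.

Log law: V(z) = (u*/κ) · ln(z/z₀) ⇒ u* = κ · V / ln(z/z₀)
u* = 0.4 × 15.0 / ln(26.5/0.66) = 0.4 × 15.0 / 3.6927
   = 6.0000 / 3.6927 = 1.6248 m/s

u* ≈ 1.62 m/s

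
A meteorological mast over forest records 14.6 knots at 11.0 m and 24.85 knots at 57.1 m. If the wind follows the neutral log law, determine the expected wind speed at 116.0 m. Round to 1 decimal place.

Log law: V ∝ ln(z/z₀). From the pair, with r = V₁/V₂ = 0.58753,
ln z₀ = (ln z₁ − r·ln z₂)/(1 − r) = (2.3979 − 0.58753×4.0448)/0.41247 = 0.0521 → z₀ = 1.053 m
V₃ = V₁ · ln(z₃/z₀)/ln(z₁/z₀) = 14.6 × 4.7015/2.3458 = 29.2613 knots

29.3 knots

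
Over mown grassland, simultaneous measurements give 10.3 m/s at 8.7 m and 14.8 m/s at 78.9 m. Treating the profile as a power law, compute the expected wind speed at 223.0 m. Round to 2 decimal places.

17.56 m/s

First find α: α = ln(V₂/V₁)/ln(z₂/z₁) = ln(14.8/10.3)/ln(78.9/8.7) = 0.36248/2.20486 = 0.1644
Extrapolate from 78.9 m to 223.0 m: V₃ = 14.8 × (223.0/78.9)^0.1644 = 14.8 × 1.1863 = 17.5568 m/s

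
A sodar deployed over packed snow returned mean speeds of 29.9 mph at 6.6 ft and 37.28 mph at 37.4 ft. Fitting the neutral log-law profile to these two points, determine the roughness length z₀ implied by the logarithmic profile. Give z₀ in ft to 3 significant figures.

Log law: V(z) ∝ ln(z/z₀). With r = V₁/V₂ = 29.9/37.28 = 0.80204,
r · ln(z₂/z₀) = ln(z₁/z₀) ⇒ ln z₀ = (ln z₁ − r·ln z₂)/(1 − r)
ln z₀ = (1.88707 − 0.80204×3.62167) / 0.19796 = -5.1407
z₀ = exp(-5.1407) = 0.005854 ft

z₀ ≈ 0.00585 ft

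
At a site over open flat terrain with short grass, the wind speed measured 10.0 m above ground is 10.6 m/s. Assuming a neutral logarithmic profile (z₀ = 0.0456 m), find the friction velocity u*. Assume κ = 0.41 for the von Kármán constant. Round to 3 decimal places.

u* ≈ 0.806 m/s

Log law: V(z) = (u*/κ) · ln(z/z₀) ⇒ u* = κ · V / ln(z/z₀)
u* = 0.41 × 10.6 / ln(10.0/0.0456) = 0.41 × 10.6 / 5.3904
   = 4.3460 / 5.3904 = 0.8062 m/s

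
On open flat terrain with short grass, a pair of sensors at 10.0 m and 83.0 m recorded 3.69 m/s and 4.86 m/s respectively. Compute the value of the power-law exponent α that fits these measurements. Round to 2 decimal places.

Power law: V₂/V₁ = (z₂/z₁)^α ⇒ α = ln(V₂/V₁) / ln(z₂/z₁)
α = ln(4.86/3.69) / ln(83.0/10.0) = ln(1.3171) / ln(8.3000)
  = 0.27541 / 2.11626 = 0.13014

α ≈ 0.13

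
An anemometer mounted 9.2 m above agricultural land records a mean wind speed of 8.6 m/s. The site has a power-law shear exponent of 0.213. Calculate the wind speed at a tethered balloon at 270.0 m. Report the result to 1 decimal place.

Power-law profile: V₂ = V₁ · (z₂/z₁)^α
V₂ = 8.6 × (270.0/9.2)^0.213 = 8.6 × (29.3478)^0.213
    = 8.6 × 2.0540 = 17.6641 m/s

17.7 m/s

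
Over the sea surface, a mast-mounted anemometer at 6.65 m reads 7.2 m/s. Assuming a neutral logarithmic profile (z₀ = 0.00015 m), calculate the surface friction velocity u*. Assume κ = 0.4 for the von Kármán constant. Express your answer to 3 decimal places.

Log law: V(z) = (u*/κ) · ln(z/z₀) ⇒ u* = κ · V / ln(z/z₀)
u* = 0.4 × 7.2 / ln(6.65/0.00015) = 0.4 × 7.2 / 10.6995
   = 2.8800 / 10.6995 = 0.2692 m/s

u* ≈ 0.269 m/s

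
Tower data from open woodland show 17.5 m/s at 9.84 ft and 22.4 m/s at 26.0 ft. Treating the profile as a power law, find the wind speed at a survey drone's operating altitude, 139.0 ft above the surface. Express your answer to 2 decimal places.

34.29 m/s

First find α: α = ln(V₂/V₁)/ln(z₂/z₁) = ln(22.4/17.5)/ln(26.0/9.84) = 0.24686/0.97164 = 0.2541
Extrapolate from 26.0 ft to 139.0 ft: V₃ = 22.4 × (139.0/26.0)^0.2541 = 22.4 × 1.5310 = 34.2940 m/s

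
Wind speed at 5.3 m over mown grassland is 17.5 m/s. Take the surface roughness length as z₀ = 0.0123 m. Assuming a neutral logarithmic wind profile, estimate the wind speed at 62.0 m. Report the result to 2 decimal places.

Log law: V(z) ∝ ln(z/z₀), so V₂/V₁ = ln(z₂/z₀) / ln(z₁/z₀).
ln(62.0/0.0123) = 8.5253, ln(5.3/0.0123) = 6.0659
V₂ = 17.5 × 8.5253/6.0659 = 17.5 × 1.4055 = 24.5954 m/s

24.60 m/s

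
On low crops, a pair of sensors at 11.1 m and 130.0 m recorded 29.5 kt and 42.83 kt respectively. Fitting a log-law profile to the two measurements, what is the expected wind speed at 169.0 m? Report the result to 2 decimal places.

Log law: V ∝ ln(z/z₀). From the pair, with r = V₁/V₂ = 0.68877,
ln z₀ = (ln z₁ − r·ln z₂)/(1 − r) = (2.4069 − 0.68877×4.8675)/0.31123 = -3.0385 → z₀ = 0.04791 m
V₃ = V₁ · ln(z₃/z₀)/ln(z₁/z₀) = 29.5 × 8.1684/5.4454 = 44.2513 kt

44.25 kt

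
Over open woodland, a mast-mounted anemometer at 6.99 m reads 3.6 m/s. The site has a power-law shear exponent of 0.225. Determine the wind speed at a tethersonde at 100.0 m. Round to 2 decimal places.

6.55 m/s

Power-law profile: V₂ = V₁ · (z₂/z₁)^α
V₂ = 3.6 × (100.0/6.99)^0.225 = 3.6 × (14.3062)^0.225
    = 3.6 × 1.8197 = 6.5508 m/s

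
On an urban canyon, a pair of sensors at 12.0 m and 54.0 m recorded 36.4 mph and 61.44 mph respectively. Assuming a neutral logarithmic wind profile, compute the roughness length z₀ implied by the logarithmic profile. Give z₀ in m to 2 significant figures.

Log law: V(z) ∝ ln(z/z₀). With r = V₁/V₂ = 36.4/61.44 = 0.59245,
r · ln(z₂/z₀) = ln(z₁/z₀) ⇒ ln z₀ = (ln z₁ − r·ln z₂)/(1 − r)
ln z₀ = (2.48491 − 0.59245×3.98898) / 0.40755 = 0.2985
z₀ = exp(0.2985) = 1.348 m

z₀ ≈ 1.3 m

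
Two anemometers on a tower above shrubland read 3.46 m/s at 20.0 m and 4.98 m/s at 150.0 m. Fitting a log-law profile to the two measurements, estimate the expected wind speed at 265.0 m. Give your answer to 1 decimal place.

Log law: V ∝ ln(z/z₀). From the pair, with r = V₁/V₂ = 0.69478,
ln z₀ = (ln z₁ − r·ln z₂)/(1 − r) = (2.9957 − 0.69478×5.0106)/0.30522 = -1.5908 → z₀ = 0.2038 m
V₃ = V₁ · ln(z₃/z₀)/ln(z₁/z₀) = 3.46 × 7.1706/4.5866 = 5.4093 m/s

5.4 m/s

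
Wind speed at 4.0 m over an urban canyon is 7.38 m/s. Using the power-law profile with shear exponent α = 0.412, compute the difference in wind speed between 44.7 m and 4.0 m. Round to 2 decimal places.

12.57 m/s

Power law: V₂ = V₁ · (z₂/z₁)^α = 7.38 × (11.1750)^0.412 = 19.9496 m/s
ΔV = 19.9496 − 7.38 = 12.5696 m/s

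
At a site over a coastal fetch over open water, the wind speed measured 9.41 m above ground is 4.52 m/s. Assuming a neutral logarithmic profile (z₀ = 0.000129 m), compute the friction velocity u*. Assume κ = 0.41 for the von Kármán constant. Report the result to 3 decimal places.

Log law: V(z) = (u*/κ) · ln(z/z₀) ⇒ u* = κ · V / ln(z/z₀)
u* = 0.41 × 4.52 / ln(9.41/0.000129) = 0.41 × 4.52 / 11.1975
   = 1.8532 / 11.1975 = 0.1655 m/s

u* ≈ 0.166 m/s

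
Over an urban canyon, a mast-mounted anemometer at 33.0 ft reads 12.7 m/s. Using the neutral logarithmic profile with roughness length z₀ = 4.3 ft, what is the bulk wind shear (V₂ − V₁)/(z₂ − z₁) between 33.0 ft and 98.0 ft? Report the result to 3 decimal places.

Log law: V₂ = V₁ · ln(z₂/z₀)/ln(z₁/z₀) = 12.7 × 3.1264/2.0379 = 19.4832 m/s
ΔV/Δz = (19.4832 − 12.7)/(98.0 − 33.0) = 6.7832/65.0000 = 0.10436 m/s/ft

0.104 m/s/ft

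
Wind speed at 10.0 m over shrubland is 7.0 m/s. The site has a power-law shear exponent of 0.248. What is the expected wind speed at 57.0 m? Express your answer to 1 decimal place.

Power-law profile: V₂ = V₁ · (z₂/z₁)^α
V₂ = 7.0 × (57.0/10.0)^0.248 = 7.0 × (5.7000)^0.248
    = 7.0 × 1.5398 = 10.7784 m/s

10.8 m/s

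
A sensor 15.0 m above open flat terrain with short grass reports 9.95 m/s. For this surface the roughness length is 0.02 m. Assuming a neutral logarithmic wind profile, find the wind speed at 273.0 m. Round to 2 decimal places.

14.31 m/s

Log law: V(z) ∝ ln(z/z₀), so V₂/V₁ = ln(z₂/z₀) / ln(z₁/z₀).
ln(273.0/0.02) = 9.5215, ln(15.0/0.02) = 6.6201
V₂ = 9.95 × 9.5215/6.6201 = 9.95 × 1.4383 = 14.3108 m/s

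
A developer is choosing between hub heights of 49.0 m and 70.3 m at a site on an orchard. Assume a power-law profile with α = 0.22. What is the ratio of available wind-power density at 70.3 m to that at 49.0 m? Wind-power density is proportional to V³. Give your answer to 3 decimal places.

1.269

Speed ratio: V_B/V_A = (z_B/z_A)^α = (70.3/49.0)^0.22 = (1.4347)^0.22 = 1.08265
Power-density ratio: P_B/P_A = (V_B/V_A)³ = (1.08265)³ = 1.26900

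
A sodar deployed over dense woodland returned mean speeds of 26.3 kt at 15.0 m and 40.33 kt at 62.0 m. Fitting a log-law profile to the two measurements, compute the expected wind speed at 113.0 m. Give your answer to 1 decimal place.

46.3 kt

Log law: V ∝ ln(z/z₀). From the pair, with r = V₁/V₂ = 0.65212,
ln z₀ = (ln z₁ − r·ln z₂)/(1 − r) = (2.7081 − 0.65212×4.1271)/0.34788 = 0.0479 → z₀ = 1.049 m
V₃ = V₁ · ln(z₃/z₀)/ln(z₁/z₀) = 26.3 × 4.6795/2.6602 = 46.2645 kt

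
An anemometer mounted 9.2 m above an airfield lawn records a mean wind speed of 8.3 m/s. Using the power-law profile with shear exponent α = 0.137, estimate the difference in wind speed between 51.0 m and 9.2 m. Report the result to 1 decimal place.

2.2 m/s

Power law: V₂ = V₁ · (z₂/z₁)^α = 8.3 × (5.5435)^0.137 = 10.4949 m/s
ΔV = 10.4949 − 8.3 = 2.1949 m/s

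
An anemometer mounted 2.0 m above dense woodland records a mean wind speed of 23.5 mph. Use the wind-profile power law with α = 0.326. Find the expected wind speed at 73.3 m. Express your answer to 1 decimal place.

76.0 mph

Power-law profile: V₂ = V₁ · (z₂/z₁)^α
V₂ = 23.5 × (73.3/2.0)^0.326 = 23.5 × (36.6500)^0.326
    = 23.5 × 3.2351 = 76.0249 mph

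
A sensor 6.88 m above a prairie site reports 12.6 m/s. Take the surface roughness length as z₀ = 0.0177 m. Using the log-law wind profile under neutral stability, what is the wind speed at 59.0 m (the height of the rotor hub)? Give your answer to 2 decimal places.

Log law: V(z) ∝ ln(z/z₀), so V₂/V₁ = ln(z₂/z₀) / ln(z₁/z₀).
ln(59.0/0.0177) = 8.1117, ln(6.88/0.0177) = 5.9628
V₂ = 12.6 × 8.1117/5.9628 = 12.6 × 1.3604 = 17.1409 m/s

17.14 m/s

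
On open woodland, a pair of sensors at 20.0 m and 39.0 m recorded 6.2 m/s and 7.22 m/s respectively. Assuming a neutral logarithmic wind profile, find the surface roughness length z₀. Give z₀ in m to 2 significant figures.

z₀ ≈ 0.35 m

Log law: V(z) ∝ ln(z/z₀). With r = V₁/V₂ = 6.2/7.22 = 0.85873,
r · ln(z₂/z₀) = ln(z₁/z₀) ⇒ ln z₀ = (ln z₁ − r·ln z₂)/(1 − r)
ln z₀ = (2.99573 − 0.85873×3.66356) / 0.14127 = -1.0636
z₀ = exp(-1.0636) = 0.3452 m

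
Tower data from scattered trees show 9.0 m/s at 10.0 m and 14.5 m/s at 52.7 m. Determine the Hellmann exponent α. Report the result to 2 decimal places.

α ≈ 0.29

Power law: V₂/V₁ = (z₂/z₁)^α ⇒ α = ln(V₂/V₁) / ln(z₂/z₁)
α = ln(14.5/9.0) / ln(52.7/10.0) = ln(1.6111) / ln(5.2700)
  = 0.47692 / 1.66203 = 0.28695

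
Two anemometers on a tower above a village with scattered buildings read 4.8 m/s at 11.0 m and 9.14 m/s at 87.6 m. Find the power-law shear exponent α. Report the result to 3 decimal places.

α ≈ 0.310

Power law: V₂/V₁ = (z₂/z₁)^α ⇒ α = ln(V₂/V₁) / ln(z₂/z₁)
α = ln(9.14/4.8) / ln(87.6/11.0) = ln(1.9042) / ln(7.9636)
  = 0.64404 / 2.07489 = 0.31040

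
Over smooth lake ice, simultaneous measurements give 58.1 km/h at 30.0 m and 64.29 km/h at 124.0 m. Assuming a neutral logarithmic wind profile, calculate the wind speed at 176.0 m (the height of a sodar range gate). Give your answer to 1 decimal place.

65.8 km/h

Log law: V ∝ ln(z/z₀). From the pair, with r = V₁/V₂ = 0.90372,
ln z₀ = (ln z₁ − r·ln z₂)/(1 − r) = (3.4012 − 0.90372×4.8203)/0.09628 = -9.9185 → z₀ = 0.00004926 m
V₃ = V₁ · ln(z₃/z₀)/ln(z₁/z₀) = 58.1 × 15.0890/13.3197 = 65.8176 km/h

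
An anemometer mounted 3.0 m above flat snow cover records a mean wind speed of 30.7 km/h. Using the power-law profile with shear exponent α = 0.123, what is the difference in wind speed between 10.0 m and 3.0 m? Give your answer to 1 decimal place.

Power law: V₂ = V₁ · (z₂/z₁)^α = 30.7 × (3.3333)^0.123 = 35.6002 km/h
ΔV = 35.6002 − 30.7 = 4.9002 km/h

4.9 km/h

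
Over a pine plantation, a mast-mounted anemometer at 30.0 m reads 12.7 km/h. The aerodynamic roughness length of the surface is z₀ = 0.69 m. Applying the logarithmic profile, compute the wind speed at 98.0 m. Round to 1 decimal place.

16.7 km/h

Log law: V(z) ∝ ln(z/z₀), so V₂/V₁ = ln(z₂/z₀) / ln(z₁/z₀).
ln(98.0/0.69) = 4.9560, ln(30.0/0.69) = 3.7723
V₂ = 12.7 × 4.9560/3.7723 = 12.7 × 1.3138 = 16.6854 km/h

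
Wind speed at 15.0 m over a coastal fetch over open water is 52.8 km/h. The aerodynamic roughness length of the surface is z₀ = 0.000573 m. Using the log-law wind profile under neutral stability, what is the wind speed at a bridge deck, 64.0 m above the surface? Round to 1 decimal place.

Log law: V(z) ∝ ln(z/z₀), so V₂/V₁ = ln(z₂/z₀) / ln(z₁/z₀).
ln(64.0/0.000573) = 11.6235, ln(15.0/0.000573) = 10.1727
V₂ = 52.8 × 11.6235/10.1727 = 52.8 × 1.1426 = 60.3304 km/h

60.3 km/h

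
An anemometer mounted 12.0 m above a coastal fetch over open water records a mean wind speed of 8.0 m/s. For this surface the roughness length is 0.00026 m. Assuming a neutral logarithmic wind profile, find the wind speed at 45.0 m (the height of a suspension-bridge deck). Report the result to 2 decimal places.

8.98 m/s

Log law: V(z) ∝ ln(z/z₀), so V₂/V₁ = ln(z₂/z₀) / ln(z₁/z₀).
ln(45.0/0.00026) = 12.0615, ln(12.0/0.00026) = 10.7397
V₂ = 8.0 × 12.0615/10.7397 = 8.0 × 1.1231 = 8.9846 m/s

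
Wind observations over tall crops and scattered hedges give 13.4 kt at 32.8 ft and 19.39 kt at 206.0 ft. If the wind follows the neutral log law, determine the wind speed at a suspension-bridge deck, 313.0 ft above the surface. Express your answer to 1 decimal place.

20.8 kt

Log law: V ∝ ln(z/z₀). From the pair, with r = V₁/V₂ = 0.69108,
ln z₀ = (ln z₁ − r·ln z₂)/(1 − r) = (3.4904 − 0.69108×5.3279)/0.30892 = -0.6201 → z₀ = 0.5379 ft
V₃ = V₁ · ln(z₃/z₀)/ln(z₁/z₀) = 13.4 × 6.3663/4.1105 = 20.7537 kt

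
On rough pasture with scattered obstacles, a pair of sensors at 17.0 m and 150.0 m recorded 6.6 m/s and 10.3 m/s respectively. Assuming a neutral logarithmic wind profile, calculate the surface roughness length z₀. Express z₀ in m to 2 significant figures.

Log law: V(z) ∝ ln(z/z₀). With r = V₁/V₂ = 6.6/10.3 = 0.64078,
r · ln(z₂/z₀) = ln(z₁/z₀) ⇒ ln z₀ = (ln z₁ − r·ln z₂)/(1 − r)
ln z₀ = (2.83321 − 0.64078×5.01064) / 0.35922 = -1.0508
z₀ = exp(-1.0508) = 0.3496 m

z₀ ≈ 0.35 m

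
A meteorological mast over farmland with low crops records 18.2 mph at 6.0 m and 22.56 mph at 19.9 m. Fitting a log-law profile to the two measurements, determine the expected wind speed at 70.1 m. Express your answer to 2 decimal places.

Log law: V ∝ ln(z/z₀). From the pair, with r = V₁/V₂ = 0.80674,
ln z₀ = (ln z₁ − r·ln z₂)/(1 − r) = (1.7918 − 0.80674×2.9907)/0.19326 = -3.2131 → z₀ = 0.04023 m
V₃ = V₁ · ln(z₃/z₀)/ln(z₁/z₀) = 18.2 × 7.4630/5.0048 = 27.1391 mph

27.14 mph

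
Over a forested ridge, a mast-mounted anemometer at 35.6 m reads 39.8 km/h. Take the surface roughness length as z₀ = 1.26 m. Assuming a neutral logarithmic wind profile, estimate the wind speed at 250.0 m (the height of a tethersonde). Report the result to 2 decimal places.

63.02 km/h

Log law: V(z) ∝ ln(z/z₀), so V₂/V₁ = ln(z₂/z₀) / ln(z₁/z₀).
ln(250.0/1.26) = 5.2903, ln(35.6/1.26) = 3.3412
V₂ = 39.8 × 5.2903/3.3412 = 39.8 × 1.5834 = 63.0174 km/h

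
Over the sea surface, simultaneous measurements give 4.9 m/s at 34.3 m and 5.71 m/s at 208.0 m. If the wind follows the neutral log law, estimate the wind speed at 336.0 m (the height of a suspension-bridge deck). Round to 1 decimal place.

5.9 m/s

Log law: V ∝ ln(z/z₀). From the pair, with r = V₁/V₂ = 0.85814,
ln z₀ = (ln z₁ − r·ln z₂)/(1 − r) = (3.5351 − 0.85814×5.3375)/0.14186 = -7.3682 → z₀ = 0.0006310 m
V₃ = V₁ · ln(z₃/z₀)/ln(z₁/z₀) = 4.9 × 13.1853/10.9034 = 5.9255 m/s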